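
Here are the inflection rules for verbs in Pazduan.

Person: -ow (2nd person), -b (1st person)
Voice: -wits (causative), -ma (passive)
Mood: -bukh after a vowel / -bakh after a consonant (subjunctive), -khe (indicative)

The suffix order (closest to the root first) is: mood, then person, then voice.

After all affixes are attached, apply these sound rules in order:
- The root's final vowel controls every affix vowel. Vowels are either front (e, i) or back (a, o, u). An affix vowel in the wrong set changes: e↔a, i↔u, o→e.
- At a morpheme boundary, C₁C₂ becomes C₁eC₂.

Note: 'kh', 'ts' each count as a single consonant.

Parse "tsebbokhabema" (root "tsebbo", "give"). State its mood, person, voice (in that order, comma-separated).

Segment: tsebbo-khe-b-ma.
mood: -khe → indicative.
person: -b → 1st person.
voice: -ma → passive.

indicative, 1st person, passive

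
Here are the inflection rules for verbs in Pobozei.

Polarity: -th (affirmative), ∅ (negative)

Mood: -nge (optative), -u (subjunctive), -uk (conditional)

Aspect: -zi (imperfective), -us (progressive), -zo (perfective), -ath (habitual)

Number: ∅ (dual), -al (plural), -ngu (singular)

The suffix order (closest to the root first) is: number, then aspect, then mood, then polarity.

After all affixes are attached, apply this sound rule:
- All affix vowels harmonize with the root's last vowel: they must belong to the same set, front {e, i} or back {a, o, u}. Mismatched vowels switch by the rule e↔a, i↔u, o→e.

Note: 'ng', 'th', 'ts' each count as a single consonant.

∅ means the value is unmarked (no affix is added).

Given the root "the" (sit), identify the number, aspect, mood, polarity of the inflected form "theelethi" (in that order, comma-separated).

Segment: the-al-ath-u.
number: -al → plural.
aspect: -ath → habitual.
mood: -u → subjunctive.
polarity: ∅ → negative.

plural, habitual, subjunctive, negative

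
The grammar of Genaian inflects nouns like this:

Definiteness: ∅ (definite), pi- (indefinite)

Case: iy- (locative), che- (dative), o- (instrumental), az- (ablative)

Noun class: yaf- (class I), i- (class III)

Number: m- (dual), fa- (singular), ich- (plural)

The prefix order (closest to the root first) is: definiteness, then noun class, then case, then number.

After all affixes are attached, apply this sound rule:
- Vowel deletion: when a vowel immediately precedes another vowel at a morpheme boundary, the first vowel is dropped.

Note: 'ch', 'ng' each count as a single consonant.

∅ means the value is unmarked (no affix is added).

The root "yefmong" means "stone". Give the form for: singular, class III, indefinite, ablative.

Attach definiteness indefinite pi- → piyefmong.
Attach noun class class III i- → ipiyefmong.
Attach case ablative az- → azipiyefmong.
Attach number singular fa- → faazipiyefmong.
Apply vowel deletion: faazipiyefmong → fazipiyefmong.

fazipiyefmong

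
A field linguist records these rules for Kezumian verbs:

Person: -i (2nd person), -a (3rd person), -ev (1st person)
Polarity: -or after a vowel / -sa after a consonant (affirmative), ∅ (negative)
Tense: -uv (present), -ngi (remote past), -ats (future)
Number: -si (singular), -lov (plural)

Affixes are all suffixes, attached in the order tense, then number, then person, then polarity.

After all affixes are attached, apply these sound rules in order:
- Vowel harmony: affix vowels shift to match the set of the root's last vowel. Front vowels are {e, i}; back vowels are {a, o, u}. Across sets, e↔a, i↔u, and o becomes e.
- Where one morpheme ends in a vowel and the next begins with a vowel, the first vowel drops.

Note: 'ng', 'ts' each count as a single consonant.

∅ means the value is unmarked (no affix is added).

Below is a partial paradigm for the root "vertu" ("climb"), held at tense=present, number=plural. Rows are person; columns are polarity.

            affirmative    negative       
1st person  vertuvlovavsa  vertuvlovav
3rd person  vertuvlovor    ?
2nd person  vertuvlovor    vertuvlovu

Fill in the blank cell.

vertuvlova

Attach tense present -uv → vertuuv.
Attach number plural -lov → vertuuvlov.
Attach person 3rd person -a → vertuuvlova.
polarity = negative: zero marking, form stays vertuuvlova.
Vowel harmony: no change.
Apply vowel deletion: vertuuvlova → vertuvlova.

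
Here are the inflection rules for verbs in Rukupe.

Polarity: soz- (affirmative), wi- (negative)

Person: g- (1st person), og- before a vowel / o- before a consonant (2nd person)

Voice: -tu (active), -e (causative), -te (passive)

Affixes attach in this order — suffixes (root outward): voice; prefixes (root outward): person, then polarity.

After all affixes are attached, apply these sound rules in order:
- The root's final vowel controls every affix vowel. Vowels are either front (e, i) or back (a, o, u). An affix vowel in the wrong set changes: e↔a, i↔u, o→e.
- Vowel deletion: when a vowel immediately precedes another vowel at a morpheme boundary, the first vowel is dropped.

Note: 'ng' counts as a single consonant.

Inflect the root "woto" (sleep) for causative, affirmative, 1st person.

Attach voice causative -e → wotoe.
Attach person 1st person g- → gwotoe.
Attach polarity affirmative soz- → sozgwotoe.
Apply vowel harmony: sozgwotoe → sozgwotoa.
Apply vowel deletion: sozgwotoa → sozgwota.

sozgwota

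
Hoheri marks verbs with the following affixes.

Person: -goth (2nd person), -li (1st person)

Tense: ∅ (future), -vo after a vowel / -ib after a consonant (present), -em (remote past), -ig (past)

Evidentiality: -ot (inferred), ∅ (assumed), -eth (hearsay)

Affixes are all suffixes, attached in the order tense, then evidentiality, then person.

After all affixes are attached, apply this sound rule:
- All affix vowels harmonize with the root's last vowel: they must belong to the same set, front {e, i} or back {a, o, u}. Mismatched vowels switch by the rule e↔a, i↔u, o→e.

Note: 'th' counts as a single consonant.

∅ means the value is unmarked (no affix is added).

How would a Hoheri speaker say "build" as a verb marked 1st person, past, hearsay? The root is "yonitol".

yonitolugathlu

Attach tense past -ig → yonitolig.
Attach evidentiality hearsay -eth → yonitoligeth.
Attach person 1st person -li → yonitoligethli.
Apply vowel harmony: yonitoligethli → yonitolugathlu.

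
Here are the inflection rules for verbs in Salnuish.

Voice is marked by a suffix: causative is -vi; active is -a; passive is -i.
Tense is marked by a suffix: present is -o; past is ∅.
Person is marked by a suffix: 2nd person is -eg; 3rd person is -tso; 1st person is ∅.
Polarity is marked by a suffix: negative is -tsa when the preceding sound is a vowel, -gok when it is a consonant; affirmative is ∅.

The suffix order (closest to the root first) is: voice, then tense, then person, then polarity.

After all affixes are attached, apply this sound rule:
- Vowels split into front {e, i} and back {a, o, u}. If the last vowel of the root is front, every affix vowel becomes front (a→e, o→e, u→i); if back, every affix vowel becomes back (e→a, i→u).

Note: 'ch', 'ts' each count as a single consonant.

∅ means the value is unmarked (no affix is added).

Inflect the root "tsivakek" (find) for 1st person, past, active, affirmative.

tsivakeke

Attach voice active -a → tsivakeka.
tense = past: zero marking, form stays tsivakeka.
person = 1st person: zero marking, form stays tsivakeka.
polarity = affirmative: zero marking, form stays tsivakeka.
Apply vowel harmony: tsivakeka → tsivakeke.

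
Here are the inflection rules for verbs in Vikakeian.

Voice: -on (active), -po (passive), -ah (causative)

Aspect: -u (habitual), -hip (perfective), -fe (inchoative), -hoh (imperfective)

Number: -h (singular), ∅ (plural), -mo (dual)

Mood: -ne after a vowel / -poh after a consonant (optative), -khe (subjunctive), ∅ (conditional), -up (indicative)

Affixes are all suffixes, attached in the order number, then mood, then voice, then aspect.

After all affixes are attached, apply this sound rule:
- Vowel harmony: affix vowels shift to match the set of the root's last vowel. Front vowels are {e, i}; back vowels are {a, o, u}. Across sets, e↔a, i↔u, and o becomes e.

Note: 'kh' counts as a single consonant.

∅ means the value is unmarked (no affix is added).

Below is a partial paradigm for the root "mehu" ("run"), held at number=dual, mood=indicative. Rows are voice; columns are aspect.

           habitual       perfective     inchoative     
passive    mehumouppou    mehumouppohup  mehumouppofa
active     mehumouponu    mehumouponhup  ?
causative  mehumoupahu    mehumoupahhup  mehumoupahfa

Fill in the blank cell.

Attach number dual -mo → mehumo.
Attach mood indicative -up → mehumoup.
Attach voice active -on → mehumoupon.
Attach aspect inchoative -fe → mehumouponfe.
Apply vowel harmony: mehumouponfe → mehumouponfa.

mehumouponfa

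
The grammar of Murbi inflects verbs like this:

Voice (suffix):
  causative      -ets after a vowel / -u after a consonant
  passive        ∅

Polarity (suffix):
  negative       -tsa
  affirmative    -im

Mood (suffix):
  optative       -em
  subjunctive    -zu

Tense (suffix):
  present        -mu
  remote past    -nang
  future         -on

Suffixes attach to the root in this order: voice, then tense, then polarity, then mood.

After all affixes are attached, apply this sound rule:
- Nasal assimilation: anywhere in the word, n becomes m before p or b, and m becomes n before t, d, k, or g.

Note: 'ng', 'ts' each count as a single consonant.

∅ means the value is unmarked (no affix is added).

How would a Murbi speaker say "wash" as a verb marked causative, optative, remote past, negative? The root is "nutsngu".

nutsnguetsnangtsaem

Attach voice causative -ets (after vowel 'u') → nutsnguets.
Attach tense remote past -nang → nutsnguetsnang.
Attach polarity negative -tsa → nutsnguetsnangtsa.
Attach mood optative -em → nutsnguetsnangtsaem.
Nasal assimilation: no change.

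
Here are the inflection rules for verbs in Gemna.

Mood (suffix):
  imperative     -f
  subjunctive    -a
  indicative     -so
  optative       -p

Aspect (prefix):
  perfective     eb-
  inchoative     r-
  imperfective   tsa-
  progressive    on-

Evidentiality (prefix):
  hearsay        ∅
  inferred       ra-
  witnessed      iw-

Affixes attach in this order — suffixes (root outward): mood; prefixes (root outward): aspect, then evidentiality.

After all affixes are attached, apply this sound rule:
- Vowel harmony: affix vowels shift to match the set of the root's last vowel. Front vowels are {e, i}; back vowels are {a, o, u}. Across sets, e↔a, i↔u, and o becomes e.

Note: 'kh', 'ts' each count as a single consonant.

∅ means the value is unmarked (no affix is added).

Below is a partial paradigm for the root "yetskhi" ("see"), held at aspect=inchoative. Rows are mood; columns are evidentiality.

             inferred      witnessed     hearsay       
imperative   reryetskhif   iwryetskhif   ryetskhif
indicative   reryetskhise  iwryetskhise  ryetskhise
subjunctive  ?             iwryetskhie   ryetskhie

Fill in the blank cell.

Attach mood subjunctive -a → yetskhia.
Attach aspect inchoative r- → ryetskhia.
Attach evidentiality inferred ra- → raryetskhia.
Apply vowel harmony: raryetskhia → reryetskhie.

reryetskhie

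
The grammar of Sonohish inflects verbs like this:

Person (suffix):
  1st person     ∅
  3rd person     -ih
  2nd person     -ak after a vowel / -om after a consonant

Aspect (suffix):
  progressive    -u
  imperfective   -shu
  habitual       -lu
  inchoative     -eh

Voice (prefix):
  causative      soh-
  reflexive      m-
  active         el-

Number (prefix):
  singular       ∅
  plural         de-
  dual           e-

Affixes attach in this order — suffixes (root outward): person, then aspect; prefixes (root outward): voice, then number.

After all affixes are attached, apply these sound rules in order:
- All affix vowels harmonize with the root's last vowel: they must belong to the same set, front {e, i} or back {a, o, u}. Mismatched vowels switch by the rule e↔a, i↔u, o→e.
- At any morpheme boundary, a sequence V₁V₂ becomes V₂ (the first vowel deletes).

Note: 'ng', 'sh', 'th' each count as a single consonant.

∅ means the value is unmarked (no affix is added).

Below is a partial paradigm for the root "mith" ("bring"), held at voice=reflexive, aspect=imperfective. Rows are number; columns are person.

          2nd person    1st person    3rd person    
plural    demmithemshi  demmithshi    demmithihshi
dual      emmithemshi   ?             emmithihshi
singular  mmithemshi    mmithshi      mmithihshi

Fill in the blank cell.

emmithshi

Attach voice reflexive m- → mmith.
person = 1st person: zero marking, form stays mmith.
Attach aspect imperfective -shu → mmithshu.
Attach number dual e- → emmithshu.
Apply vowel harmony: emmithshu → emmithshi.
Vowel deletion: no change.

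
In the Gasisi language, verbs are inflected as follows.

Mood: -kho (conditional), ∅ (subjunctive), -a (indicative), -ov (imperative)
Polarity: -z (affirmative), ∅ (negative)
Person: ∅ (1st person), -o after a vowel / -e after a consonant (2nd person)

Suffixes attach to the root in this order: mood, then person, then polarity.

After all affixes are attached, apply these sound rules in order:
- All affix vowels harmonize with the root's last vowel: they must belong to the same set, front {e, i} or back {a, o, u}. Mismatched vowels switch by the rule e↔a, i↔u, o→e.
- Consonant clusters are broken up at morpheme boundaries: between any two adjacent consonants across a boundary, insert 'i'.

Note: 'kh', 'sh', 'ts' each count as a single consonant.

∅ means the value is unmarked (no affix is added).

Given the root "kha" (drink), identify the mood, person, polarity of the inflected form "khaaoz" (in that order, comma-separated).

indicative, 2nd person, affirmative

Segment: kha-a-o-z.
mood: -a → indicative.
person: -o/e → 2nd person.
polarity: -z → affirmative.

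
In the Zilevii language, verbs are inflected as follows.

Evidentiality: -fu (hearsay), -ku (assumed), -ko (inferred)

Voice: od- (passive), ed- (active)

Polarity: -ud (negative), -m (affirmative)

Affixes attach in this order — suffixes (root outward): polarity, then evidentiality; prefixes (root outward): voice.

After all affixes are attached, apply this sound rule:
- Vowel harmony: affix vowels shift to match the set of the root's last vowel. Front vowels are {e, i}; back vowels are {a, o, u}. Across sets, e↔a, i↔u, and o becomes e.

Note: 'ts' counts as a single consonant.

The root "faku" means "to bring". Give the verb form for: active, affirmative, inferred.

Attach polarity affirmative -m → fakum.
Attach voice active ed- → edfakum.
Attach evidentiality inferred -ko → edfakumko.
Apply vowel harmony: edfakumko → adfakumko.

adfakumko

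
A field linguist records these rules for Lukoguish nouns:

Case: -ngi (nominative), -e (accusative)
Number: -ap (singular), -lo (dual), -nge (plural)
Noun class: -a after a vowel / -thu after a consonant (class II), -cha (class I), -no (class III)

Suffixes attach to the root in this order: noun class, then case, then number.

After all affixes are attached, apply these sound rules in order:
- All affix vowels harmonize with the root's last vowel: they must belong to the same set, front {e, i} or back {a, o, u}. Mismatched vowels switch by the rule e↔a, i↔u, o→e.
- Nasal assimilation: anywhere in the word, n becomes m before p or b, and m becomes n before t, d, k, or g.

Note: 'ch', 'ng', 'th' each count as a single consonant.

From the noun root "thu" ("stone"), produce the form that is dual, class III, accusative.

Attach noun class class III -no → thuno.
Attach case accusative -e → thunoe.
Attach number dual -lo → thunoelo.
Apply vowel harmony: thunoelo → thunoalo.
Nasal assimilation: no change.

thunoalo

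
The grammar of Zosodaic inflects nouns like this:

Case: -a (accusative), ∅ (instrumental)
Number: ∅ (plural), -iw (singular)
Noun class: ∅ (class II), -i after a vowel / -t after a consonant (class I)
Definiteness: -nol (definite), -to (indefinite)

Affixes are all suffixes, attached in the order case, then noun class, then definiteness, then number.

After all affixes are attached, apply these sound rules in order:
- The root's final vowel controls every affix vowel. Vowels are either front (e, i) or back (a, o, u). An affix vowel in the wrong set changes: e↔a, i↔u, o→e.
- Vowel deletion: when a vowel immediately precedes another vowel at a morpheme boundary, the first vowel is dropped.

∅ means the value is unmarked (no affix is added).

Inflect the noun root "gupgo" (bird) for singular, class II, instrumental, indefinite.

gupgotuw

case = instrumental: zero marking, form stays gupgo.
noun class = class II: zero marking, form stays gupgo.
Attach definiteness indefinite -to → gupgoto.
Attach number singular -iw → gupgotoiw.
Apply vowel harmony: gupgotoiw → gupgotouw.
Apply vowel deletion: gupgotouw → gupgotuw.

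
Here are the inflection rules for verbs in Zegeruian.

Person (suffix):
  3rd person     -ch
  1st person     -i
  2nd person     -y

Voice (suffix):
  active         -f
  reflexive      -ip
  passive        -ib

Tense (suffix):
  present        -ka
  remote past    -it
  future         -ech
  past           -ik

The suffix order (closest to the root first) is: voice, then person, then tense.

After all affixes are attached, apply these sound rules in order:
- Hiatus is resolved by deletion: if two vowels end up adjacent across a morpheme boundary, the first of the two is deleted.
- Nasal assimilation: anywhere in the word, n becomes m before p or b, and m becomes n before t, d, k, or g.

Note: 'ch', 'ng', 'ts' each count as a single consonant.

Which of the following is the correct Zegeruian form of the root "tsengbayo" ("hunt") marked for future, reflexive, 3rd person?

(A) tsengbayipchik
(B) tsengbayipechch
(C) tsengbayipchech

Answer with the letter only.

Attach voice reflexive -ip → tsengbayoip.
Attach person 3rd person -ch → tsengbayoipch.
Attach tense future -ech → tsengbayoipchech.
Apply vowel deletion: tsengbayoipchech → tsengbayipchech.
Nasal assimilation: no change.
So the correct form is tsengbayipchech, option (C).
(B) tsengbayipechch is wrong: it has the affixes in the wrong order.
(A) tsengbayipchik is wrong: it uses past instead of future for tense.

C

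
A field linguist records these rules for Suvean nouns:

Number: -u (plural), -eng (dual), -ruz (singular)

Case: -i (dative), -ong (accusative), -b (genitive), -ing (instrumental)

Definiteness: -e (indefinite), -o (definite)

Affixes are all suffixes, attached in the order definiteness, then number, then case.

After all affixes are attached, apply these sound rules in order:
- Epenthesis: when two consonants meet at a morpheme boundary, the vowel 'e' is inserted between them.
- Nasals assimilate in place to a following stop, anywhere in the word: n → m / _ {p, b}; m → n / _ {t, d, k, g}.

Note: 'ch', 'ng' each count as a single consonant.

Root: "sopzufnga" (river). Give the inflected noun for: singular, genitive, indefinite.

sopzufngaeruzeb

Attach definiteness indefinite -e → sopzufngae.
Attach number singular -ruz → sopzufngaeruz.
Attach case genitive -b → sopzufngaeruzb.
Apply epenthesis: sopzufngaeruzb → sopzufngaeruzeb.
Nasal assimilation: no change.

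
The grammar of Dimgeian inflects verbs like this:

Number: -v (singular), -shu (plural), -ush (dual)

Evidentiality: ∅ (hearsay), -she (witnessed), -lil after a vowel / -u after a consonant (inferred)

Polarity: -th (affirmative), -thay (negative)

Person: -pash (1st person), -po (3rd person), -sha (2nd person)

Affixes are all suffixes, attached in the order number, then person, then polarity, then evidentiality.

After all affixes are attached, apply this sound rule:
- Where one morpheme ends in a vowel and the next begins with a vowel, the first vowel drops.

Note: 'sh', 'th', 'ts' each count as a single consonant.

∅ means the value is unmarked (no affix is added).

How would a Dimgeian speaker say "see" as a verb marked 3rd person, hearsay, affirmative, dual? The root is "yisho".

yishushpoth

Attach number dual -ush → yishoush.
Attach person 3rd person -po → yishoushpo.
Attach polarity affirmative -th → yishoushpoth.
evidentiality = hearsay: zero marking, form stays yishoushpoth.
Apply vowel deletion: yishoushpoth → yishushpoth.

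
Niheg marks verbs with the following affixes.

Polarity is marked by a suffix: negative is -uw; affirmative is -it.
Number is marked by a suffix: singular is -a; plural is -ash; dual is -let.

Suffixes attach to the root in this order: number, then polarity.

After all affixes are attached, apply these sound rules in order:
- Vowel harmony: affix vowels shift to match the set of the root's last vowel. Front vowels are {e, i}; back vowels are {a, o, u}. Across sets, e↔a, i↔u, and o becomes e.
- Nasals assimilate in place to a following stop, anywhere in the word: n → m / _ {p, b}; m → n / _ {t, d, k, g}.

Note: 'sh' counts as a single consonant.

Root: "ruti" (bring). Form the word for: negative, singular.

Attach number singular -a → rutia.
Attach polarity negative -uw → rutiauw.
Apply vowel harmony: rutiauw → rutieiw.
Nasal assimilation: no change.

rutieiw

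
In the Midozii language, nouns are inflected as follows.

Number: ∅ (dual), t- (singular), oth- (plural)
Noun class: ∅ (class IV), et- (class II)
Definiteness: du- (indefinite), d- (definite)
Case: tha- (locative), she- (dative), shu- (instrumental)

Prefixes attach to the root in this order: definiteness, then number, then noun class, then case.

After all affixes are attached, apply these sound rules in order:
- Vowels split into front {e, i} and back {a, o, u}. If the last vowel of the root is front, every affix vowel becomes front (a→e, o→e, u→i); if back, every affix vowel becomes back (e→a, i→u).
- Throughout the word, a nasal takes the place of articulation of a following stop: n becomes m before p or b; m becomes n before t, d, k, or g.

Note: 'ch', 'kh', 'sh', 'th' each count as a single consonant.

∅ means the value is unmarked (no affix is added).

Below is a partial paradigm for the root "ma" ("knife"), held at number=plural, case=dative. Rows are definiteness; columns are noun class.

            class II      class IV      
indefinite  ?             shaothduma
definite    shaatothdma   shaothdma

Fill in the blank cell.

Attach definiteness indefinite du- → duma.
Attach number plural oth- → othduma.
Attach noun class class II et- → etothduma.
Attach case dative she- → sheetothduma.
Apply vowel harmony: sheetothduma → shaatothduma.
Nasal assimilation: no change.

shaatothduma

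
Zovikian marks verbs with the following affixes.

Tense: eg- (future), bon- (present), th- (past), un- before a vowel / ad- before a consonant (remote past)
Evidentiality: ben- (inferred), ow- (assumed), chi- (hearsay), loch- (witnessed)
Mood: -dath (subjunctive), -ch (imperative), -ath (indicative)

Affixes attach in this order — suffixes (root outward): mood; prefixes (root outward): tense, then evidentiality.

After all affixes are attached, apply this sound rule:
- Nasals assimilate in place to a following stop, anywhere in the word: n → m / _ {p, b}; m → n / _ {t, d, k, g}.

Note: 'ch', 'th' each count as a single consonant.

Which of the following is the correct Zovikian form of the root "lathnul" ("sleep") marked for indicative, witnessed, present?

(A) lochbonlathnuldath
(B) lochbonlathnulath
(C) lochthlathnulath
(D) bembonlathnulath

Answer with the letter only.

Attach tense present bon- → bonlathnul.
Attach evidentiality witnessed loch- → lochbonlathnul.
Attach mood indicative -ath → lochbonlathnulath.
Nasal assimilation: no change.
So the correct form is lochbonlathnulath, option (B).
(C) lochthlathnulath is wrong: it uses past instead of present for tense.
(D) bembonlathnulath is wrong: it uses inferred instead of witnessed for evidentiality.
(A) lochbonlathnuldath is wrong: it uses subjunctive instead of indicative for mood.

B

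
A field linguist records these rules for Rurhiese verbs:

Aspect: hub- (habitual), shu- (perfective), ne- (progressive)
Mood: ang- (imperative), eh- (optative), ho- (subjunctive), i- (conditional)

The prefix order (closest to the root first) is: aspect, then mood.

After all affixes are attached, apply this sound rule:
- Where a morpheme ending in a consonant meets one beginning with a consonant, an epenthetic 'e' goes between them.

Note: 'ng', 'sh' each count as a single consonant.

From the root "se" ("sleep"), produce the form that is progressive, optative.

ehenese

Attach aspect progressive ne- → nese.
Attach mood optative eh- → ehnese.
Apply epenthesis: ehnese → ehenese.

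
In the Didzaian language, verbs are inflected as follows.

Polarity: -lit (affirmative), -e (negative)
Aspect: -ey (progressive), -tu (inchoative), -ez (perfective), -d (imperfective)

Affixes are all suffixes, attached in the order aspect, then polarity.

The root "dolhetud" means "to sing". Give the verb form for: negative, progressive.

Attach aspect progressive -ey → dolhetudey.
Attach polarity negative -e → dolhetudeye.

dolhetudeye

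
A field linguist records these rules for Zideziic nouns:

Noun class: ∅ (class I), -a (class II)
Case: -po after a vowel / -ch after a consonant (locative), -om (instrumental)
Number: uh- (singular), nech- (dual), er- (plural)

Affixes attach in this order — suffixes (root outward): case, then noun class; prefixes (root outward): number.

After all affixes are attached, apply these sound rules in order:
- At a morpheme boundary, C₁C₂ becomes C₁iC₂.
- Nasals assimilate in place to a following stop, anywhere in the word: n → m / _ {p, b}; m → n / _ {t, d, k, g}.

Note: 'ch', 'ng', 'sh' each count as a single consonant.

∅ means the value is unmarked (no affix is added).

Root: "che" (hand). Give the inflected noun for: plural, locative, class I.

Attach case locative -po (after vowel 'e') → chepo.
noun class = class I: zero marking, form stays chepo.
Attach number plural er- → erchepo.
Apply epenthesis: erchepo → erichepo.
Nasal assimilation: no change.

erichepo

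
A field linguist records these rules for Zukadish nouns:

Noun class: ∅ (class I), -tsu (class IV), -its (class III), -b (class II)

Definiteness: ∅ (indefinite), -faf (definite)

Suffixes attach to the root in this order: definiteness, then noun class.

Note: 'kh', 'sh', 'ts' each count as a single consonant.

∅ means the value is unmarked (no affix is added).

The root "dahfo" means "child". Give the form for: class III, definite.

Attach definiteness definite -faf → dahfofaf.
Attach noun class class III -its → dahfofafits.

dahfofafits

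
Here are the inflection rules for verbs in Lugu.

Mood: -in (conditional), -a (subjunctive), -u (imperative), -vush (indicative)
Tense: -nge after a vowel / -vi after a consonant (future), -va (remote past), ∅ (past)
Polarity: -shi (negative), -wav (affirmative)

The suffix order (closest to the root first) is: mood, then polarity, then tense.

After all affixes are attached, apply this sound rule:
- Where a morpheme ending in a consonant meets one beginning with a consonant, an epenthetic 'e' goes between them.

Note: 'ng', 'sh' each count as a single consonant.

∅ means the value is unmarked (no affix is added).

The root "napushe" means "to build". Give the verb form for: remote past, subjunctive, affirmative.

napusheawaveva

Attach mood subjunctive -a → napushea.
Attach polarity affirmative -wav → napusheawav.
Attach tense remote past -va → napusheawavva.
Apply epenthesis: napusheawavva → napusheawaveva.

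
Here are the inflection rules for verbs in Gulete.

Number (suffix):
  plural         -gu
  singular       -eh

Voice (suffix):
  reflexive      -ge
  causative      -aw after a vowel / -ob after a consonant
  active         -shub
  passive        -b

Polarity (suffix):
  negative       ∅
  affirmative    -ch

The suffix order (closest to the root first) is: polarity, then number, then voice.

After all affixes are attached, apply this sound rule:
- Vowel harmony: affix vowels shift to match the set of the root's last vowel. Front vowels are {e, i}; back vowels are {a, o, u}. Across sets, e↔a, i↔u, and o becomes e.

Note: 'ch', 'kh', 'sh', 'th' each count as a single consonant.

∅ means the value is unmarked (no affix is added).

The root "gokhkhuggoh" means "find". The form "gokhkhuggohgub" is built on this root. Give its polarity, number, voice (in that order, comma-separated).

Segment: gokhkhuggoh-gu-b.
polarity: ∅ → negative.
number: -gu → plural.
voice: -b → passive.

negative, plural, passive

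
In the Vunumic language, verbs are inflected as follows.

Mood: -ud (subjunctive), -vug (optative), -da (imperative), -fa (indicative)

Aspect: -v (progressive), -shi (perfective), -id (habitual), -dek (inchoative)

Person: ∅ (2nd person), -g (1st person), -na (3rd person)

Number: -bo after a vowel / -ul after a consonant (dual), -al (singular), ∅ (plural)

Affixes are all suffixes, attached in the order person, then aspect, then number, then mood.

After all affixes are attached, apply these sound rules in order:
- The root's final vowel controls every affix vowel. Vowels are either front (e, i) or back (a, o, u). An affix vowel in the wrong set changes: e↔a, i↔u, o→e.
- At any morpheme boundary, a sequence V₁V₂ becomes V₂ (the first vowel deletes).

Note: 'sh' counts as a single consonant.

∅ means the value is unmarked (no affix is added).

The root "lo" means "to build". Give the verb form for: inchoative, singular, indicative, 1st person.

logdakalfa

Attach person 1st person -g → log.
Attach aspect inchoative -dek → logdek.
Attach number singular -al → logdekal.
Attach mood indicative -fa → logdekalfa.
Apply vowel harmony: logdekalfa → logdakalfa.
Vowel deletion: no change.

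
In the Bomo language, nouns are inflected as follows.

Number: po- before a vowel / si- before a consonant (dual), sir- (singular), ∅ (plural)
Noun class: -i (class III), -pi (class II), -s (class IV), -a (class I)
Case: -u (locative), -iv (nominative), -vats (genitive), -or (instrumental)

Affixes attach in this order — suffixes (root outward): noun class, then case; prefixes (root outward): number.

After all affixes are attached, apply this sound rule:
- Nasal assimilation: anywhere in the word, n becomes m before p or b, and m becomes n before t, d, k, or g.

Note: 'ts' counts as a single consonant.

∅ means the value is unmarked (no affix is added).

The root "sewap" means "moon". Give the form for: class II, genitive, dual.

sisewappivats

Attach number dual si- (before consonant 's') → sisewap.
Attach noun class class II -pi → sisewappi.
Attach case genitive -vats → sisewappivats.
Nasal assimilation: no change.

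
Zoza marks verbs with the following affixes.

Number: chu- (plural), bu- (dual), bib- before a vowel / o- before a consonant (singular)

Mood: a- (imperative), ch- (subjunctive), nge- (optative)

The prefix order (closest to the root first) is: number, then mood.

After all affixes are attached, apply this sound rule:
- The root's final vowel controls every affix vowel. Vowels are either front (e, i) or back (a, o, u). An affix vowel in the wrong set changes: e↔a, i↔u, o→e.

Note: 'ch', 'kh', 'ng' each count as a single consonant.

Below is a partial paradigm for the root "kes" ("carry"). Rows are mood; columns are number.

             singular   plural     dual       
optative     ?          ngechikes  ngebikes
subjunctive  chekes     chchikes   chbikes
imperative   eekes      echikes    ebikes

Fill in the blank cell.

ngeekes

Attach number singular o- (before consonant 'k') → okes.
Attach mood optative nge- → ngeokes.
Apply vowel harmony: ngeokes → ngeekes.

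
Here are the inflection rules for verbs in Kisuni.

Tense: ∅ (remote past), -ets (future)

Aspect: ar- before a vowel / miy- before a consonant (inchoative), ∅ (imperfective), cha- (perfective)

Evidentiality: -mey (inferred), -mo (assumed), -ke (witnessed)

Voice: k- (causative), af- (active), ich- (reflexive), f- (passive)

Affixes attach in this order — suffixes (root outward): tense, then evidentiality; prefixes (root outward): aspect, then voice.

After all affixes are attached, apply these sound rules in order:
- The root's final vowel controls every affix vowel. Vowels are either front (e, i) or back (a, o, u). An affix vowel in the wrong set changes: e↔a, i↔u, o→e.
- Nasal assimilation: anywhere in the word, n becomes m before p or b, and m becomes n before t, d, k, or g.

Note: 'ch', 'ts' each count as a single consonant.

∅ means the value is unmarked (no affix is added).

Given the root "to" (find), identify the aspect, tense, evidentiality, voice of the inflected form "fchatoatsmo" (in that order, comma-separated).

perfective, future, assumed, passive

Segment: f-cha-to-ets-mo.
aspect: cha- → perfective.
tense: -ets → future.
evidentiality: -mo → assumed.
voice: f- → passive.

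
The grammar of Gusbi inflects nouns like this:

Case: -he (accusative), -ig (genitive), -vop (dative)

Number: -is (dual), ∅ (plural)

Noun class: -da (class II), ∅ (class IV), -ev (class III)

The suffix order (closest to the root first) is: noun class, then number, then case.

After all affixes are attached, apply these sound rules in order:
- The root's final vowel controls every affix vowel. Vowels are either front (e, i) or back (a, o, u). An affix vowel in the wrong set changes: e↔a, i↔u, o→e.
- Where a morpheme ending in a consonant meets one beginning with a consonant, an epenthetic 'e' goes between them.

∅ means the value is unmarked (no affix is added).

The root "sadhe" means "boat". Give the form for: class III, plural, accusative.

Attach noun class class III -ev → sadheev.
number = plural: zero marking, form stays sadheev.
Attach case accusative -he → sadheevhe.
Vowel harmony: no change.
Apply epenthesis: sadheevhe → sadheevehe.

sadheevehe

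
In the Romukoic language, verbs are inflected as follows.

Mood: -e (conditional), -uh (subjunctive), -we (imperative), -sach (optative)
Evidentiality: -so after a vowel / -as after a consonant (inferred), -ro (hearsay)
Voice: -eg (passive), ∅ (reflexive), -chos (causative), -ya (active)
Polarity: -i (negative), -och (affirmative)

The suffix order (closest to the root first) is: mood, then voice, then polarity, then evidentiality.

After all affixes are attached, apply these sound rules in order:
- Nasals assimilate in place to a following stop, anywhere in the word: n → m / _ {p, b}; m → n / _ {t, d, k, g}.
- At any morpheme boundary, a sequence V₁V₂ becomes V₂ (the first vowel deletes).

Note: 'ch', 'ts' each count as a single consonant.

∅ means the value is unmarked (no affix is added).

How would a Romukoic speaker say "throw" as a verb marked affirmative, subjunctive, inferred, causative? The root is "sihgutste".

Attach mood subjunctive -uh → sihgutsteuh.
Attach voice causative -chos → sihgutsteuhchos.
Attach polarity affirmative -och → sihgutsteuhchosoch.
Attach evidentiality inferred -as (after consonant 'ch') → sihgutsteuhchosochas.
Nasal assimilation: no change.
Apply vowel deletion: sihgutsteuhchosochas → sihgutstuhchosochas.

sihgutstuhchosochas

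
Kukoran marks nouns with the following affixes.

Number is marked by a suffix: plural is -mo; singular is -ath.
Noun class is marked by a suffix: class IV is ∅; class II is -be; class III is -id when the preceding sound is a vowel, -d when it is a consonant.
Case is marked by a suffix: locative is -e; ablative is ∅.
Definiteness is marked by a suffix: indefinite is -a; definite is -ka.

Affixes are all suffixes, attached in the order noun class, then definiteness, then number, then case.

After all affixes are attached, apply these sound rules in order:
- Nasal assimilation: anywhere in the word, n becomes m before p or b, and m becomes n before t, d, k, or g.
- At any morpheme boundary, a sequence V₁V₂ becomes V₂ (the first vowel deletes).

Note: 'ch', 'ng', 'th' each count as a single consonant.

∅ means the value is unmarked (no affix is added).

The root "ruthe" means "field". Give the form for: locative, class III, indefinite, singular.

ruthidathe

Attach noun class class III -id (after vowel 'e') → rutheid.
Attach definiteness indefinite -a → rutheida.
Attach number singular -ath → rutheidaath.
Attach case locative -e → rutheidaathe.
Nasal assimilation: no change.
Apply vowel deletion: rutheidaathe → ruthidathe.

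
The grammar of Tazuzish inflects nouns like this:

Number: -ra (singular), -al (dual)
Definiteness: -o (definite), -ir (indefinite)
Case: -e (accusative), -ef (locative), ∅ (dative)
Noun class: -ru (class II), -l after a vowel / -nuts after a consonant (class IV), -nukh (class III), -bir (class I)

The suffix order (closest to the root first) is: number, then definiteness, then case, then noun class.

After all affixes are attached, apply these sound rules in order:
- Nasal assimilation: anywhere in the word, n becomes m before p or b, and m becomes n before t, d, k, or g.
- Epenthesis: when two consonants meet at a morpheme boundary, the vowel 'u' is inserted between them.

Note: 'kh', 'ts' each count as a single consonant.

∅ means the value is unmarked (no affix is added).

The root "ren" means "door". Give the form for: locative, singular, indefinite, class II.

Attach number singular -ra → renra.
Attach definiteness indefinite -ir → renrair.
Attach case locative -ef → renrairef.
Attach noun class class II -ru → renrairefru.
Nasal assimilation: no change.
Apply epenthesis: renrairefru → renurairefuru.

renurairefuru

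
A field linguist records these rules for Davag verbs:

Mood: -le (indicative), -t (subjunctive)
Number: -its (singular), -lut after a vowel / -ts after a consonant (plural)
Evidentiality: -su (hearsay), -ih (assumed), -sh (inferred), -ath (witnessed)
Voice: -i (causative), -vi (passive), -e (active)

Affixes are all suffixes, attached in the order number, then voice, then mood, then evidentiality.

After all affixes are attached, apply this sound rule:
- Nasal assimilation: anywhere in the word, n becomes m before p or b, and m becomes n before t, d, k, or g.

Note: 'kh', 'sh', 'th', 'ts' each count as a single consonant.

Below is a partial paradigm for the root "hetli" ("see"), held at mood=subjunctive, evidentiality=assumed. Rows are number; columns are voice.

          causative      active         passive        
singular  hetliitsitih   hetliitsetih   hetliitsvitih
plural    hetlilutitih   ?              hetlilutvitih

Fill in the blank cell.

hetlilutetih

Attach number plural -lut (after vowel 'i') → hetlilut.
Attach voice active -e → hetlilute.
Attach mood subjunctive -t → hetlilutet.
Attach evidentiality assumed -ih → hetlilutetih.
Nasal assimilation: no change.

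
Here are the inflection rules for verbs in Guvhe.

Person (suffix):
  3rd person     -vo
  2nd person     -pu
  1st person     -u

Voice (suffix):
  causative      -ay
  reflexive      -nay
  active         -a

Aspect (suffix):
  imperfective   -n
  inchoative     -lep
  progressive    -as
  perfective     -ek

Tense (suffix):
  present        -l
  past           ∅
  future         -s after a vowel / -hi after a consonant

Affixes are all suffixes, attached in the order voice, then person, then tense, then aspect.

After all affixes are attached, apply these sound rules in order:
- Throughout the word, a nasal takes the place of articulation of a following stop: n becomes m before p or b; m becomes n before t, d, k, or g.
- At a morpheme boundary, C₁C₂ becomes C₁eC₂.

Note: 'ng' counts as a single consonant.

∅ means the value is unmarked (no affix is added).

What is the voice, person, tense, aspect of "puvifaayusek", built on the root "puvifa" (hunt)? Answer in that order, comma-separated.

causative, 1st person, future, perfective

Segment: puvifa-ay-u-s-ek.
voice: -ay → causative.
person: -u → 1st person.
tense: -s/hi → future.
aspect: -ek → perfective.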